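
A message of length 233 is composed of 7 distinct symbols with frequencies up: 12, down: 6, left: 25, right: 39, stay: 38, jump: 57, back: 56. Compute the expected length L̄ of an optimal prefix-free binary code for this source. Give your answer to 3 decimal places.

Probabilities are the counts divided by 233.
Repeatedly combine the two least-probable nodes; the expected code length is the sum of the merged weights.
merge 6/233 + 12/233 → 18/233
merge 18/233 + 25/233 → 43/233
merge 38/233 + 39/233 → 77/233
merge 43/233 + 56/233 → 99/233
merge 57/233 + 77/233 → 134/233
merge 99/233 + 134/233 → 1
L = 18/233 + 43/233 + 77/233 + 99/233 + 134/233 + 1 = 604/233 ≈ 2.592 bits/symbol.

2.592 bits/symbol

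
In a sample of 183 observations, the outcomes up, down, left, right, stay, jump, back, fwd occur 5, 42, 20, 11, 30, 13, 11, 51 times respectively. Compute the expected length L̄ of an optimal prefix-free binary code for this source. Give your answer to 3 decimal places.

Probabilities are the counts divided by 183.
Repeatedly combine the two least-probable nodes; the expected code length is the sum of the merged weights.
merge 5/183 + 11/183 → 16/183
merge 11/183 + 13/183 → 8/61
merge 16/183 + 20/183 → 12/61
merge 8/61 + 10/61 → 18/61
merge 12/61 + 14/61 → 26/61
merge 17/61 + 18/61 → 35/61
merge 26/61 + 35/61 → 1
L = 16/183 + 8/61 + 12/61 + 18/61 + 26/61 + 35/61 + 1 = 496/183 ≈ 2.710 bits/symbol.

2.710 bits/symbol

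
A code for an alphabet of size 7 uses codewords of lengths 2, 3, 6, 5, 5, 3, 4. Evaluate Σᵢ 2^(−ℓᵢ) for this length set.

With common denominator 2^6 = 64: Σ 2^(−ℓᵢ) = 16/64 + 8/64 + 1/64 + 2/64 + 2/64 + 8/64 + 4/64 = 41/64 = 0.640625.

0.640625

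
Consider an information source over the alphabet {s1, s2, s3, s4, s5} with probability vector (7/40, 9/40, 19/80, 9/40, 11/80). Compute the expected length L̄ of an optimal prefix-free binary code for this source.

Repeatedly combine the two least-probable nodes; the expected code length is the sum of the merged weights.
merge 11/80 + 7/40 → 5/16
merge 9/40 + 9/40 → 9/20
merge 19/80 + 5/16 → 11/20
merge 9/20 + 11/20 → 1
L = 5/16 + 9/20 + 11/20 + 1 = 37/16 = 2.3125 bits/symbol.

2.3125 bits/symbol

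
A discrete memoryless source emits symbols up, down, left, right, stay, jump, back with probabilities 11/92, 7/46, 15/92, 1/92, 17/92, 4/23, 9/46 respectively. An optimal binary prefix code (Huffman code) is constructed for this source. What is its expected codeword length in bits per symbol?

2.75 bits/symbol

Repeatedly combine the two least-probable nodes; the expected code length is the sum of the merged weights.
merge 1/92 + 11/92 → 3/23
merge 3/23 + 7/46 → 13/46
merge 15/92 + 4/23 → 31/92
merge 17/92 + 9/46 → 35/92
merge 13/46 + 31/92 → 57/92
merge 35/92 + 57/92 → 1
L = 3/23 + 13/46 + 31/92 + 35/92 + 57/92 + 1 = 11/4 = 2.75 bits/symbol.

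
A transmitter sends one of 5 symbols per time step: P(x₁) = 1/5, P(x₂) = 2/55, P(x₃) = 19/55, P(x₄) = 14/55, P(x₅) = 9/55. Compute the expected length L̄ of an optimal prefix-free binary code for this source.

2.2 bits/symbol

Repeatedly combine the two least-probable nodes; the expected code length is the sum of the merged weights.
merge 2/55 + 9/55 → 1/5
merge 1/5 + 1/5 → 2/5
merge 14/55 + 19/55 → 3/5
merge 2/5 + 3/5 → 1
L = 1/5 + 2/5 + 3/5 + 1 = 11/5 = 2.2 bits/symbol.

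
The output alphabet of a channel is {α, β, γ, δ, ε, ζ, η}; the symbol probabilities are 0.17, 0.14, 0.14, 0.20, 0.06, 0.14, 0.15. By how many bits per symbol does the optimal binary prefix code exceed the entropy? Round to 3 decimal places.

Entropy H = −Σ p log₂ p ≈ 2.7444 bits.
Huffman merges: 3/50+7/50→1/5; 7/50+7/50→7/25; 3/20+17/100→8/25; 1/5+1/5→2/5; 7/25+8/25→3/5; 2/5+3/5→1. L = 14/5 ≈ 2.8000.
L − H = 2.8000 − 2.7444 = 0.056 bits.

0.056 bits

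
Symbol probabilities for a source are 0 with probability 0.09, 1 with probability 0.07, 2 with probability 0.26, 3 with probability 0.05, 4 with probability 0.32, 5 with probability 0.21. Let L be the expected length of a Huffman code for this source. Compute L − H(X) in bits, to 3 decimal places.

0.029 bits

Entropy H = −Σ p log₂ p ≈ 2.3015 bits.
Huffman merges: 1/20+7/100→3/25; 9/100+3/25→21/100; 21/100+21/100→21/50; 13/50+8/25→29/50; 21/50+29/50→1. L = 233/100 ≈ 2.3300.
L − H = 2.3300 − 2.3015 = 0.029 bits.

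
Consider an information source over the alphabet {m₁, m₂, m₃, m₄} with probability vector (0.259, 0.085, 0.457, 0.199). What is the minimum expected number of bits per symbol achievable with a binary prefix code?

Repeatedly combine the two least-probable nodes; the expected code length is the sum of the merged weights.
merge 17/200 + 199/1000 → 71/250
merge 259/1000 + 71/250 → 543/1000
merge 457/1000 + 543/1000 → 1
L = 71/250 + 543/1000 + 1 = 1827/1000 = 1.827 bits/symbol.

1.827 bits/symbol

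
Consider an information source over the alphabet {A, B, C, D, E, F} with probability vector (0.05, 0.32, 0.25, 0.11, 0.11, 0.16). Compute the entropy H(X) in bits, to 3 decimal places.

2.366 bits

H = −Σ pᵢ log₂ pᵢ.
−0.05·log₂(0.05) = 0.2161
−0.32·log₂(0.32) = 0.5260
−0.25·log₂(0.25) = 0.5000
−0.11·log₂(0.11) = 0.3503
−0.11·log₂(0.11) = 0.3503
−0.16·log₂(0.16) = 0.4230
Sum ≈ 2.3657 → 2.366 bits.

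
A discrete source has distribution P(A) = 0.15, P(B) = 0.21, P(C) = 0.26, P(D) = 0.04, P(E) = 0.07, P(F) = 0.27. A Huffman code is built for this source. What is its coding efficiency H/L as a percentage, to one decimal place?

99.3%

Entropy H = −Σ p log₂ p ≈ 2.3530 bits.
Huffman merges: 1/25+7/100→11/100; 11/100+3/20→13/50; 21/100+13/50→47/100; 13/50+27/100→53/100; 47/100+53/100→1. L = 237/100 ≈ 2.3700.
Efficiency = H/L = 2.3530/2.3700 = 99.3%.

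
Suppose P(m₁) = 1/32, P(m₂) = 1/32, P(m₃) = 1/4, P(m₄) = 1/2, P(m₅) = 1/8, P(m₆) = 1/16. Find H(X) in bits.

1.9375 bits

Each probability is a power of 1/2, so log₂(1/p) is an integer.
H = Σ p·log₂(1/p) = 1/32·5 + 1/32·5 + 1/4·2 + 1/2·1 + 1/8·3 + 1/16·4 = 1.9375 bits.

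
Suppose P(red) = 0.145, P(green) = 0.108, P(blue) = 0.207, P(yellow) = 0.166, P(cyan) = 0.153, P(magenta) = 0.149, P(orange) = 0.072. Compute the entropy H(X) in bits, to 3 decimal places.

H = −Σ pᵢ log₂ pᵢ.
−0.145·log₂(0.145) = 0.4040
−0.108·log₂(0.108) = 0.3468
−0.207·log₂(0.207) = 0.4704
−0.166·log₂(0.166) = 0.4301
−0.153·log₂(0.153) = 0.4144
−0.149·log₂(0.149) = 0.4092
−0.072·log₂(0.072) = 0.2733
Sum ≈ 2.7481 → 2.748 bits.

2.748 bits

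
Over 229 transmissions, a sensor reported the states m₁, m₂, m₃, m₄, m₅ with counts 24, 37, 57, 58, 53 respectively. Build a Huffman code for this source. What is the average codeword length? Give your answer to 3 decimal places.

2.266 bits/symbol

Probabilities are the counts divided by 229.
Repeatedly combine the two least-probable nodes; the expected code length is the sum of the merged weights.
merge 24/229 + 37/229 → 61/229
merge 53/229 + 57/229 → 110/229
merge 58/229 + 61/229 → 119/229
merge 110/229 + 119/229 → 1
L = 61/229 + 110/229 + 119/229 + 1 = 519/229 ≈ 2.266 bits/symbol.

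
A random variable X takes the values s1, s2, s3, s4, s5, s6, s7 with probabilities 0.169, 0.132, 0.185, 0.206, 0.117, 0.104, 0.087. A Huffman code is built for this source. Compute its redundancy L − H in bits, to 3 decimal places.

0.047 bits

Entropy H = −Σ p log₂ p ≈ 2.7472 bits.
Huffman merges: 87/1000+13/125→191/1000; 117/1000+33/250→249/1000; 169/1000+37/200→177/500; 191/1000+103/500→397/1000; 249/1000+177/500→603/1000; 397/1000+603/1000→1. L = 1397/500 ≈ 2.7940.
L − H = 2.7940 − 2.7472 = 0.047 bits.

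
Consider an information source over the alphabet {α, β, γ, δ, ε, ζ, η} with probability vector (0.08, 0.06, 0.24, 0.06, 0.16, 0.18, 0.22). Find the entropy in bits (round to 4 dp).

H = −Σ pᵢ log₂ pᵢ.
−0.08·log₂(0.08) = 0.2915
−0.06·log₂(0.06) = 0.2435
−0.24·log₂(0.24) = 0.4941
−0.06·log₂(0.06) = 0.2435
−0.16·log₂(0.16) = 0.4230
−0.18·log₂(0.18) = 0.4453
−0.22·log₂(0.22) = 0.4806
Sum ≈ 2.6216 → 2.6216 bits.

2.6216 bits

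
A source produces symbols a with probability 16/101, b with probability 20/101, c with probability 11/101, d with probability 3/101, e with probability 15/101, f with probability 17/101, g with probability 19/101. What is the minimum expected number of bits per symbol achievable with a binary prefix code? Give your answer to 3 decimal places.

Repeatedly combine the two least-probable nodes; the expected code length is the sum of the merged weights.
merge 3/101 + 11/101 → 14/101
merge 14/101 + 15/101 → 29/101
merge 16/101 + 17/101 → 33/101
merge 19/101 + 20/101 → 39/101
merge 29/101 + 33/101 → 62/101
merge 39/101 + 62/101 → 1
L = 14/101 + 29/101 + 33/101 + 39/101 + 62/101 + 1 = 278/101 ≈ 2.752 bits/symbol.

2.752 bits/symbol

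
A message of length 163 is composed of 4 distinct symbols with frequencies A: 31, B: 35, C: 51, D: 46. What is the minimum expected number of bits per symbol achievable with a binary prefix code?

2 bits/symbol

Probabilities are the counts divided by 163.
Repeatedly combine the two least-probable nodes; the expected code length is the sum of the merged weights.
merge 31/163 + 35/163 → 66/163
merge 46/163 + 51/163 → 97/163
merge 66/163 + 97/163 → 1
L = 66/163 + 97/163 + 1 = 2 bits/symbol.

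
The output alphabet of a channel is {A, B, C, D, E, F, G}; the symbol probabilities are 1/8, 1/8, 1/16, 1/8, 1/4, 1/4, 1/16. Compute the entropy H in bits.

2.625 bits

Each probability is a power of 1/2, so log₂(1/p) is an integer.
H = Σ p·log₂(1/p) = 1/8·3 + 1/8·3 + 1/16·4 + 1/8·3 + 1/4·2 + 1/4·2 + 1/16·4 = 2.625 bits.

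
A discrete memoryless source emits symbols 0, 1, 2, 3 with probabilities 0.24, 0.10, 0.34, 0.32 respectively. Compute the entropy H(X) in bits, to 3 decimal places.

H = −Σ pᵢ log₂ pᵢ.
−0.24·log₂(0.24) = 0.4941
−0.10·log₂(0.10) = 0.3322
−0.34·log₂(0.34) = 0.5292
−0.32·log₂(0.32) = 0.5260
Sum ≈ 1.8815 → 1.882 bits.

1.882 bits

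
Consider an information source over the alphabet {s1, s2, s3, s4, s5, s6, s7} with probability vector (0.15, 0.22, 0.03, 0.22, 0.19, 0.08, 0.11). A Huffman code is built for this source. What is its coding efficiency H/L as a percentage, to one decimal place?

98.1%

Entropy H = −Σ p log₂ p ≈ 2.6205 bits.
Huffman merges: 3/100+2/25→11/100; 11/100+11/100→11/50; 3/20+19/100→17/50; 11/50+11/50→11/25; 11/50+17/50→14/25; 11/25+14/25→1. L = 267/100 ≈ 2.6700.
Efficiency = H/L = 2.6205/2.6700 = 98.1%.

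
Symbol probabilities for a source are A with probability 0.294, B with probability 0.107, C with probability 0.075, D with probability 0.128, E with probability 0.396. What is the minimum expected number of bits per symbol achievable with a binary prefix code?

Repeatedly combine the two least-probable nodes; the expected code length is the sum of the merged weights.
merge 3/40 + 107/1000 → 91/500
merge 16/125 + 91/500 → 31/100
merge 147/500 + 31/100 → 151/250
merge 99/250 + 151/250 → 1
L = 91/500 + 31/100 + 151/250 + 1 = 262/125 = 2.096 bits/symbol.

2.096 bits/symbol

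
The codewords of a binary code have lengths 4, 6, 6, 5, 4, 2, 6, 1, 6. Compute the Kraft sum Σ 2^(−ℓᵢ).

With common denominator 2^6 = 64: Σ 2^(−ℓᵢ) = 4/64 + 1/64 + 1/64 + 2/64 + 4/64 + 16/64 + 1/64 + 32/64 + 1/64 = 62/64 = 0.96875.

0.96875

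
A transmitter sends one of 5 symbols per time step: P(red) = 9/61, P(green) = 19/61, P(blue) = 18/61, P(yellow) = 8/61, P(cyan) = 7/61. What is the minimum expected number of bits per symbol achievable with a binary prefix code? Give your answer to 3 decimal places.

Repeatedly combine the two least-probable nodes; the expected code length is the sum of the merged weights.
merge 7/61 + 8/61 → 15/61
merge 9/61 + 15/61 → 24/61
merge 18/61 + 19/61 → 37/61
merge 24/61 + 37/61 → 1
L = 15/61 + 24/61 + 37/61 + 1 = 137/61 ≈ 2.246 bits/symbol.

2.246 bits/symbol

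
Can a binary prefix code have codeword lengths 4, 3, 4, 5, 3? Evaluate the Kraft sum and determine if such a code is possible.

With common denominator 2^5 = 32: Σ 2^(−ℓᵢ) = 2/32 + 4/32 + 2/32 + 1/32 + 4/32 = 13/32 = 0.40625.
Kraft's inequality requires Σ ≤ 1; here Σ = 0.40625 ≤ 1, so such a prefix code exists.

0.40625; yes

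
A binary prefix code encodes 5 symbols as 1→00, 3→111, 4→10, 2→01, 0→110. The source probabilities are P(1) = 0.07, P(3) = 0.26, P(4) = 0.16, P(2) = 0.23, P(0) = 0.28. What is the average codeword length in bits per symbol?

L̄ = Σ pᵢ·ℓᵢ = 0.07·2 + 0.26·3 + 0.16·2 + 0.23·2 + 0.28·3 = 2.54 bits/symbol.

2.54 bits/symbol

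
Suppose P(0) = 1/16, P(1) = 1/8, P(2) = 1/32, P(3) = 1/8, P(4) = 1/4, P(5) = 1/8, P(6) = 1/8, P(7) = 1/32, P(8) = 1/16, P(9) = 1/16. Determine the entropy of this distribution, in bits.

Each probability is a power of 1/2, so log₂(1/p) is an integer.
H = Σ p·log₂(1/p) = 1/16·4 + 1/8·3 + 1/32·5 + 1/8·3 + 1/4·2 + 1/8·3 + 1/8·3 + 1/32·5 + 1/16·4 + 1/16·4 = 3.0625 bits.

3.0625 bits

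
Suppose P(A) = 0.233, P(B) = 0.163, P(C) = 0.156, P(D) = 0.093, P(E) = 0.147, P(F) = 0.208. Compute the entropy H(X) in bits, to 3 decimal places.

H = −Σ pᵢ log₂ pᵢ.
−0.233·log₂(0.233) = 0.4897
−0.163·log₂(0.163) = 0.4266
−0.156·log₂(0.156) = 0.4181
−0.093·log₂(0.093) = 0.3187
−0.147·log₂(0.147) = 0.4066
−0.208·log₂(0.208) = 0.4712
Sum ≈ 2.5309 → 2.531 bits.

2.531 bits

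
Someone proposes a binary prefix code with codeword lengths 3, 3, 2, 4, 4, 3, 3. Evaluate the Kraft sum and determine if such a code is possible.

With common denominator 2^4 = 16: Σ 2^(−ℓᵢ) = 2/16 + 2/16 + 4/16 + 1/16 + 1/16 + 2/16 + 2/16 = 14/16 = 0.875.
Kraft's inequality requires Σ ≤ 1; here Σ = 0.875 ≤ 1, so such a prefix code exists.

0.875; yes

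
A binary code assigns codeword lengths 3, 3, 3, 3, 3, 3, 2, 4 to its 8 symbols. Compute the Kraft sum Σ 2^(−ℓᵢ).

With common denominator 2^4 = 16: Σ 2^(−ℓᵢ) = 2/16 + 2/16 + 2/16 + 2/16 + 2/16 + 2/16 + 4/16 + 1/16 = 17/16 = 1.0625.

1.0625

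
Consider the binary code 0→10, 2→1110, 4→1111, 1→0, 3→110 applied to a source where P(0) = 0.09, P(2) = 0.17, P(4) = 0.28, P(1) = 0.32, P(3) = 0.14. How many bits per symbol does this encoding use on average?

2.72 bits/symbol

L̄ = Σ pᵢ·ℓᵢ = 0.09·2 + 0.17·4 + 0.28·4 + 0.32·1 + 0.14·3 = 2.72 bits/symbol.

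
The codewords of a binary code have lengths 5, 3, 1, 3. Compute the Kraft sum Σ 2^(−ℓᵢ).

0.78125

With common denominator 2^5 = 32: Σ 2^(−ℓᵢ) = 1/32 + 4/32 + 16/32 + 4/32 = 25/32 = 0.78125.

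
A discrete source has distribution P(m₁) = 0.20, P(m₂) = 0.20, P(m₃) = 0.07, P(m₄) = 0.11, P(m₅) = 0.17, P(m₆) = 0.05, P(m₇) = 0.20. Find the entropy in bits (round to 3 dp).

2.663 bits

H = −Σ pᵢ log₂ pᵢ.
−0.20·log₂(0.20) = 0.4644
−0.20·log₂(0.20) = 0.4644
−0.07·log₂(0.07) = 0.2686
−0.11·log₂(0.11) = 0.3503
−0.17·log₂(0.17) = 0.4346
−0.05·log₂(0.05) = 0.2161
−0.20·log₂(0.20) = 0.4644
Sum ≈ 2.6627 → 2.663 bits.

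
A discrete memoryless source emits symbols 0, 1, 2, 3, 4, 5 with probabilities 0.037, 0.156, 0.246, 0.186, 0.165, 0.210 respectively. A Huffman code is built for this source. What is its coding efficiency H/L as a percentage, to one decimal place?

96.1%

Entropy H = −Σ p log₂ p ≈ 2.4449 bits.
Huffman merges: 37/1000+39/250→193/1000; 33/200+93/500→351/1000; 193/1000+21/100→403/1000; 123/500+351/1000→597/1000; 403/1000+597/1000→1. L = 318/125 ≈ 2.5440.
Efficiency = H/L = 2.4449/2.5440 = 96.1%.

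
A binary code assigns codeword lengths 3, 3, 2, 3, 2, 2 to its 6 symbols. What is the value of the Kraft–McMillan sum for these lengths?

With common denominator 2^3 = 8: Σ 2^(−ℓᵢ) = 1/8 + 1/8 + 2/8 + 1/8 + 2/8 + 2/8 = 9/8 = 1.125.

1.125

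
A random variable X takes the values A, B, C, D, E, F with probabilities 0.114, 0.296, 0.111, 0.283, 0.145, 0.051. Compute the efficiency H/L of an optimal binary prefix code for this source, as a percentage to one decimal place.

97.8%

Entropy H = −Σ p log₂ p ≈ 2.3673 bits.
Huffman merges: 51/1000+111/1000→81/500; 57/500+29/200→259/1000; 81/500+259/1000→421/1000; 283/1000+37/125→579/1000; 421/1000+579/1000→1. L = 2421/1000 ≈ 2.4210.
Efficiency = H/L = 2.3673/2.4210 = 97.8%.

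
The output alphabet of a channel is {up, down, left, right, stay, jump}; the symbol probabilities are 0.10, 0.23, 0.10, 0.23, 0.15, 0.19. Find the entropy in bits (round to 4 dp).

H = −Σ pᵢ log₂ pᵢ.
−0.10·log₂(0.10) = 0.3322
−0.23·log₂(0.23) = 0.4877
−0.10·log₂(0.10) = 0.3322
−0.23·log₂(0.23) = 0.4877
−0.15·log₂(0.15) = 0.4105
−0.19·log₂(0.19) = 0.4552
Sum ≈ 2.5055 → 2.5055 bits.

2.5055 bits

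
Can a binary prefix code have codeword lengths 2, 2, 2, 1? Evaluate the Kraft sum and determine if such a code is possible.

1.25; no

With common denominator 2^2 = 4: Σ 2^(−ℓᵢ) = 1/4 + 1/4 + 1/4 + 2/4 = 5/4 = 1.25.
Kraft's inequality requires Σ ≤ 1; here Σ = 1.25 > 1, so no such prefix code exists.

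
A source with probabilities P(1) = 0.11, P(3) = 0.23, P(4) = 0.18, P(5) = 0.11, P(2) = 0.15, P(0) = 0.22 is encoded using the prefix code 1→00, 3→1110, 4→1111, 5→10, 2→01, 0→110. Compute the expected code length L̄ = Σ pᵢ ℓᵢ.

L̄ = Σ pᵢ·ℓᵢ = 0.11·2 + 0.23·4 + 0.18·4 + 0.11·2 + 0.15·2 + 0.22·3 = 3.04 bits/symbol.

3.04 bits/symbol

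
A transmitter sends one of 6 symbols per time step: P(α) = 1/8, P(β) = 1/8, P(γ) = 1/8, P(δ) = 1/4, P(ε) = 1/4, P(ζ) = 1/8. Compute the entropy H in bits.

2.5 bits

Each probability is a power of 1/2, so log₂(1/p) is an integer.
H = Σ p·log₂(1/p) = 1/8·3 + 1/8·3 + 1/8·3 + 1/4·2 + 1/4·2 + 1/8·3 = 2.5 bits.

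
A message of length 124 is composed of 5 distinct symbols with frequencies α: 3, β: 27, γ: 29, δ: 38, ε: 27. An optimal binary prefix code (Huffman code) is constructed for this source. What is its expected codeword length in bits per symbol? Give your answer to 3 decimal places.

2.242 bits/symbol

Probabilities are the counts divided by 124.
Repeatedly combine the two least-probable nodes; the expected code length is the sum of the merged weights.
merge 3/124 + 27/124 → 15/62
merge 27/124 + 29/124 → 14/31
merge 15/62 + 19/62 → 17/31
merge 14/31 + 17/31 → 1
L = 15/62 + 14/31 + 17/31 + 1 = 139/62 ≈ 2.242 bits/symbol.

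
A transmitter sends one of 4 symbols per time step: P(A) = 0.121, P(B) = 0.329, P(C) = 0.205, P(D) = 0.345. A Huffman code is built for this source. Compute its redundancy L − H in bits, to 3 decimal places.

0.086 bits

Entropy H = −Σ p log₂ p ≈ 1.8947 bits.
Huffman merges: 121/1000+41/200→163/500; 163/500+329/1000→131/200; 69/200+131/200→1. L = 1981/1000 ≈ 1.9810.
L − H = 1.9810 − 1.8947 = 0.086 bits.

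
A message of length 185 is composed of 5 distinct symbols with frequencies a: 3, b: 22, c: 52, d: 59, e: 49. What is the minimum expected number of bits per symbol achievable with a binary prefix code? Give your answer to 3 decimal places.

Probabilities are the counts divided by 185.
Repeatedly combine the two least-probable nodes; the expected code length is the sum of the merged weights.
merge 3/185 + 22/185 → 5/37
merge 5/37 + 49/185 → 2/5
merge 52/185 + 59/185 → 3/5
merge 2/5 + 3/5 → 1
L = 5/37 + 2/5 + 3/5 + 1 = 79/37 ≈ 2.135 bits/symbol.

2.135 bits/symbol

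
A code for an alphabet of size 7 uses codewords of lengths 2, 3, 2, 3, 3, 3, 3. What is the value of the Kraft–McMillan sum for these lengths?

1.125

With common denominator 2^3 = 8: Σ 2^(−ℓᵢ) = 2/8 + 1/8 + 2/8 + 1/8 + 1/8 + 1/8 + 1/8 = 9/8 = 1.125.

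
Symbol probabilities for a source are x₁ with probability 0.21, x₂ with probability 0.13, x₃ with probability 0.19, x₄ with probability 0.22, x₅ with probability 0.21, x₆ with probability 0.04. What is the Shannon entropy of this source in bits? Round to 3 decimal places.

H = −Σ pᵢ log₂ pᵢ.
−0.21·log₂(0.21) = 0.4728
−0.13·log₂(0.13) = 0.3826
−0.19·log₂(0.19) = 0.4552
−0.22·log₂(0.22) = 0.4806
−0.21·log₂(0.21) = 0.4728
−0.04·log₂(0.04) = 0.1858
Sum ≈ 2.4498 → 2.450 bits.

2.450 bits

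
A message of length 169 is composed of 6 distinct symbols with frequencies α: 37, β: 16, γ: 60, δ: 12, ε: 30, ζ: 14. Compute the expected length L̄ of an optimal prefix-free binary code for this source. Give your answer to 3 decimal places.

Probabilities are the counts divided by 169.
Repeatedly combine the two least-probable nodes; the expected code length is the sum of the merged weights.
merge 12/169 + 14/169 → 2/13
merge 16/169 + 2/13 → 42/169
merge 30/169 + 37/169 → 67/169
merge 42/169 + 60/169 → 102/169
merge 67/169 + 102/169 → 1
L = 2/13 + 42/169 + 67/169 + 102/169 + 1 = 406/169 ≈ 2.402 bits/symbol.

2.402 bits/symbol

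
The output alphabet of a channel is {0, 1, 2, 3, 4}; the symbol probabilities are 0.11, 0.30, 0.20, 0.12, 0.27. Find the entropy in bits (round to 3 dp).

H = −Σ pᵢ log₂ pᵢ.
−0.11·log₂(0.11) = 0.3503
−0.30·log₂(0.30) = 0.5211
−0.20·log₂(0.20) = 0.4644
−0.12·log₂(0.12) = 0.3671
−0.27·log₂(0.27) = 0.5100
Sum ≈ 2.2129 → 2.213 bits.

2.213 bits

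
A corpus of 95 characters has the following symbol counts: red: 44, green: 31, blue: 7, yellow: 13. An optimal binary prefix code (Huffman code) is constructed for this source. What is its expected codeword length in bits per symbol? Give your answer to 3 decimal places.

1.747 bits/symbol

Probabilities are the counts divided by 95.
Repeatedly combine the two least-probable nodes; the expected code length is the sum of the merged weights.
merge 7/95 + 13/95 → 4/19
merge 4/19 + 31/95 → 51/95
merge 44/95 + 51/95 → 1
L = 4/19 + 51/95 + 1 = 166/95 ≈ 1.747 bits/symbol.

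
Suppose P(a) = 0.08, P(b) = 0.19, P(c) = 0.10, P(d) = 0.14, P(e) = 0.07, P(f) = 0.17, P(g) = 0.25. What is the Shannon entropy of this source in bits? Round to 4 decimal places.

H = −Σ pᵢ log₂ pᵢ.
−0.08·log₂(0.08) = 0.2915
−0.19·log₂(0.19) = 0.4552
−0.10·log₂(0.10) = 0.3322
−0.14·log₂(0.14) = 0.3971
−0.07·log₂(0.07) = 0.2686
−0.17·log₂(0.17) = 0.4346
−0.25·log₂(0.25) = 0.5000
Sum ≈ 2.6792 → 2.6792 bits.

2.6792 bits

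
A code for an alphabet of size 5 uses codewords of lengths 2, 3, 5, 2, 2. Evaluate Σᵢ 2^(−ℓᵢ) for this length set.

0.90625

With common denominator 2^5 = 32: Σ 2^(−ℓᵢ) = 8/32 + 4/32 + 1/32 + 8/32 + 8/32 = 29/32 = 0.90625.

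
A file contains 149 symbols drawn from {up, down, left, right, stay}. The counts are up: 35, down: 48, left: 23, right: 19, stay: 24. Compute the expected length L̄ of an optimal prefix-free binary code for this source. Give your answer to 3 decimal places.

Probabilities are the counts divided by 149.
Repeatedly combine the two least-probable nodes; the expected code length is the sum of the merged weights.
merge 19/149 + 23/149 → 42/149
merge 24/149 + 35/149 → 59/149
merge 42/149 + 48/149 → 90/149
merge 59/149 + 90/149 → 1
L = 42/149 + 59/149 + 90/149 + 1 = 340/149 ≈ 2.282 bits/symbol.

2.282 bits/symbol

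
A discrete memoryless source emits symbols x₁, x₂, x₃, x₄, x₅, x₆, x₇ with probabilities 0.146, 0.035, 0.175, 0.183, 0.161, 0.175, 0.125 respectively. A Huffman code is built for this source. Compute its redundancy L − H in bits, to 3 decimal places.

0.100 bits

Entropy H = −Σ p log₂ p ≈ 2.7022 bits.
Huffman merges: 7/200+1/8→4/25; 73/500+4/25→153/500; 161/1000+7/40→42/125; 7/40+183/1000→179/500; 153/500+42/125→321/500; 179/500+321/500→1. L = 1401/500 ≈ 2.8020.
L − H = 2.8020 − 2.7022 = 0.100 bits.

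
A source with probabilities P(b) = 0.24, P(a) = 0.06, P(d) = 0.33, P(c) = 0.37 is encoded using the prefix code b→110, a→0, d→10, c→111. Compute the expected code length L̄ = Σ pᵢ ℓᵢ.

2.55 bits/symbol

L̄ = Σ pᵢ·ℓᵢ = 0.24·3 + 0.06·1 + 0.33·2 + 0.37·3 = 2.55 bits/symbol.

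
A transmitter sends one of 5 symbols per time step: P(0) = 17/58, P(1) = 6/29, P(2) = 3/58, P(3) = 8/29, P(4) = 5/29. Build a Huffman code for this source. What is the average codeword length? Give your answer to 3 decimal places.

Repeatedly combine the two least-probable nodes; the expected code length is the sum of the merged weights.
merge 3/58 + 5/29 → 13/58
merge 6/29 + 13/58 → 25/58
merge 8/29 + 17/58 → 33/58
merge 25/58 + 33/58 → 1
L = 13/58 + 25/58 + 33/58 + 1 = 129/58 ≈ 2.224 bits/symbol.

2.224 bits/symbol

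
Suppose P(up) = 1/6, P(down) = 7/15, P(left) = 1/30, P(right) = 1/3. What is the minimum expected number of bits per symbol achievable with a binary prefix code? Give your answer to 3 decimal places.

1.733 bits/symbol

Repeatedly combine the two least-probable nodes; the expected code length is the sum of the merged weights.
merge 1/30 + 1/6 → 1/5
merge 1/5 + 1/3 → 8/15
merge 7/15 + 8/15 → 1
L = 1/5 + 8/15 + 1 = 26/15 ≈ 1.733 bits/symbol.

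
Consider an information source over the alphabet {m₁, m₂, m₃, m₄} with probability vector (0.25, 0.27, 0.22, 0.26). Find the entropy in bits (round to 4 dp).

1.9959 bits

H = −Σ pᵢ log₂ pᵢ.
−0.25·log₂(0.25) = 0.5000
−0.27·log₂(0.27) = 0.5100
−0.22·log₂(0.22) = 0.4806
−0.26·log₂(0.26) = 0.5053
Sum ≈ 1.9959 → 1.9959 bits.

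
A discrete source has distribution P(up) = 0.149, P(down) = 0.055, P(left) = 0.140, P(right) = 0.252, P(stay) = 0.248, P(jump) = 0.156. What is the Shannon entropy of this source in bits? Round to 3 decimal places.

2.455 bits

H = −Σ pᵢ log₂ pᵢ.
−0.149·log₂(0.149) = 0.4092
−0.055·log₂(0.055) = 0.2301
−0.140·log₂(0.140) = 0.3971
−0.252·log₂(0.252) = 0.5011
−0.248·log₂(0.248) = 0.4989
−0.156·log₂(0.156) = 0.4181
Sum ≈ 2.4546 → 2.455 bits.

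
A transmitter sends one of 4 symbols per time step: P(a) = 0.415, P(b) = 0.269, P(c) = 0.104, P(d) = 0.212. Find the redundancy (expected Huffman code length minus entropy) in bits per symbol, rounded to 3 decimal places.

0.051 bits

Entropy H = −Σ p log₂ p ≈ 1.8502 bits.
Huffman merges: 13/125+53/250→79/250; 269/1000+79/250→117/200; 83/200+117/200→1. L = 1901/1000 ≈ 1.9010.
L − H = 1.9010 − 1.8502 = 0.051 bits.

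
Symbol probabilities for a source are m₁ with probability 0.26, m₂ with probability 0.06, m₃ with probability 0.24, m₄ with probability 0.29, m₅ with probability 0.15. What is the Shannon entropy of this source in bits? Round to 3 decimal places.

H = −Σ pᵢ log₂ pᵢ.
−0.26·log₂(0.26) = 0.5053
−0.06·log₂(0.06) = 0.2435
−0.24·log₂(0.24) = 0.4941
−0.29·log₂(0.29) = 0.5179
−0.15·log₂(0.15) = 0.4105
Sum ≈ 2.1714 → 2.171 bits.

2.171 bits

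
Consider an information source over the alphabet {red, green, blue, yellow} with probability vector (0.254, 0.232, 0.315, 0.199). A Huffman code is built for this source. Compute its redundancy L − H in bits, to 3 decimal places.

0.020 bits

Entropy H = −Σ p log₂ p ≈ 1.9797 bits.
Huffman merges: 199/1000+29/125→431/1000; 127/500+63/200→569/1000; 431/1000+569/1000→1. L = 2 ≈ 2.0000.
L − H = 2.0000 − 1.9797 = 0.020 bits.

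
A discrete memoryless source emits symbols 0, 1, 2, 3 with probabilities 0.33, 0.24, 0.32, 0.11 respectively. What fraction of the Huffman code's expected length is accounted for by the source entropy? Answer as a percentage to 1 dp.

Entropy H = −Σ p log₂ p ≈ 1.8983 bits.
Huffman merges: 11/100+6/25→7/20; 8/25+33/100→13/20; 7/20+13/20→1. L = 2 ≈ 2.0000.
Efficiency = H/L = 1.8983/2.0000 = 94.9%.

94.9%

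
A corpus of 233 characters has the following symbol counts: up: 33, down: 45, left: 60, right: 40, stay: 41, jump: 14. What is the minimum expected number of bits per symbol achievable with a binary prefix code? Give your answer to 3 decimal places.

2.549 bits/symbol

Probabilities are the counts divided by 233.
Repeatedly combine the two least-probable nodes; the expected code length is the sum of the merged weights.
merge 14/233 + 33/233 → 47/233
merge 40/233 + 41/233 → 81/233
merge 45/233 + 47/233 → 92/233
merge 60/233 + 81/233 → 141/233
merge 92/233 + 141/233 → 1
L = 47/233 + 81/233 + 92/233 + 141/233 + 1 = 594/233 ≈ 2.549 bits/symbol.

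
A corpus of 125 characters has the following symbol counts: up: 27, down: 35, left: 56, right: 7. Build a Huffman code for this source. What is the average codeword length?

Probabilities are the counts divided by 125.
Repeatedly combine the two least-probable nodes; the expected code length is the sum of the merged weights.
merge 7/125 + 27/125 → 34/125
merge 34/125 + 7/25 → 69/125
merge 56/125 + 69/125 → 1
L = 34/125 + 69/125 + 1 = 228/125 = 1.824 bits/symbol.

1.824 bits/symbol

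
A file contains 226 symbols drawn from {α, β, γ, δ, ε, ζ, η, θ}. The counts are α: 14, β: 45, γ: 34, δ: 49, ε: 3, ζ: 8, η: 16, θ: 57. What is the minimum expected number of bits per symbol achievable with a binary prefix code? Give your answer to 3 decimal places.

Probabilities are the counts divided by 226.
Repeatedly combine the two least-probable nodes; the expected code length is the sum of the merged weights.
merge 3/226 + 4/113 → 11/226
merge 11/226 + 7/113 → 25/226
merge 8/113 + 25/226 → 41/226
merge 17/113 + 41/226 → 75/226
merge 45/226 + 49/226 → 47/113
merge 57/226 + 75/226 → 66/113
merge 47/113 + 66/113 → 1
L = 11/226 + 25/226 + 41/226 + 75/226 + 47/113 + 66/113 + 1 = 302/113 ≈ 2.673 bits/symbol.

2.673 bits/symbol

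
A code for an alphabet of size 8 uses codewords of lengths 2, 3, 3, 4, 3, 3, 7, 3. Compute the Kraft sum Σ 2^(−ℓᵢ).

0.9453125

With common denominator 2^7 = 128: Σ 2^(−ℓᵢ) = 32/128 + 16/128 + 16/128 + 8/128 + 16/128 + 16/128 + 1/128 + 16/128 = 121/128 = 0.9453125.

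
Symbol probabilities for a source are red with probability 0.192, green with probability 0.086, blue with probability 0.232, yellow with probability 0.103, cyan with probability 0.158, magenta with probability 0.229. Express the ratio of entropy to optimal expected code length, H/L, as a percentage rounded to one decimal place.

98.4%

Entropy H = −Σ p log₂ p ≈ 2.4959 bits.
Huffman merges: 43/500+103/1000→189/1000; 79/500+189/1000→347/1000; 24/125+229/1000→421/1000; 29/125+347/1000→579/1000; 421/1000+579/1000→1. L = 317/125 ≈ 2.5360.
Efficiency = H/L = 2.4959/2.5360 = 98.4%.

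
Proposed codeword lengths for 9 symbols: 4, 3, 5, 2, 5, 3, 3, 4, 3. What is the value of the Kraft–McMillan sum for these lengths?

0.9375

With common denominator 2^5 = 32: Σ 2^(−ℓᵢ) = 2/32 + 4/32 + 1/32 + 8/32 + 1/32 + 4/32 + 4/32 + 2/32 + 4/32 = 30/32 = 0.9375.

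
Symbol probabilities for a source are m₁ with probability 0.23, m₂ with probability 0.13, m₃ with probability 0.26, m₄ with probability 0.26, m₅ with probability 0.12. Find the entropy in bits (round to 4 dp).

H = −Σ pᵢ log₂ pᵢ.
−0.23·log₂(0.23) = 0.4877
−0.13·log₂(0.13) = 0.3826
−0.26·log₂(0.26) = 0.5053
−0.26·log₂(0.26) = 0.5053
−0.12·log₂(0.12) = 0.3671
Sum ≈ 2.2480 → 2.2480 bits.

2.2480 bits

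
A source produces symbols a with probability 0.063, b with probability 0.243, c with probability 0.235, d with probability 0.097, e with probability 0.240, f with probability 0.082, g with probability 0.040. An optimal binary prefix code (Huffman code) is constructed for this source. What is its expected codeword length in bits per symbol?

Repeatedly combine the two least-probable nodes; the expected code length is the sum of the merged weights.
merge 1/25 + 63/1000 → 103/1000
merge 41/500 + 97/1000 → 179/1000
merge 103/1000 + 179/1000 → 141/500
merge 47/200 + 6/25 → 19/40
merge 243/1000 + 141/500 → 21/40
merge 19/40 + 21/40 → 1
L = 103/1000 + 179/1000 + 141/500 + 19/40 + 21/40 + 1 = 641/250 = 2.564 bits/symbol.

2.564 bits/symbol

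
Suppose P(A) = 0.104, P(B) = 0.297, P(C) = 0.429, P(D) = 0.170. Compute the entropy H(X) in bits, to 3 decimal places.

H = −Σ pᵢ log₂ pᵢ.
−0.104·log₂(0.104) = 0.3396
−0.297·log₂(0.297) = 0.5202
−0.429·log₂(0.429) = 0.5238
−0.170·log₂(0.170) = 0.4346
Sum ≈ 1.8182 → 1.818 bits.

1.818 bits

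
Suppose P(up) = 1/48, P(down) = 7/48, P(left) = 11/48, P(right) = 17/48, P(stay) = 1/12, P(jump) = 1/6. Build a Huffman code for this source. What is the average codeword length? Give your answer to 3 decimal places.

2.354 bits/symbol

Repeatedly combine the two least-probable nodes; the expected code length is the sum of the merged weights.
merge 1/48 + 1/12 → 5/48
merge 5/48 + 7/48 → 1/4
merge 1/6 + 11/48 → 19/48
merge 1/4 + 17/48 → 29/48
merge 19/48 + 29/48 → 1
L = 5/48 + 1/4 + 19/48 + 29/48 + 1 = 113/48 ≈ 2.354 bits/symbol.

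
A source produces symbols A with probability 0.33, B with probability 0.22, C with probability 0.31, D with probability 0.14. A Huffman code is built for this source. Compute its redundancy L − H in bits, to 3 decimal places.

0.071 bits

Entropy H = −Σ p log₂ p ≈ 1.9293 bits.
Huffman merges: 7/50+11/50→9/25; 31/100+33/100→16/25; 9/25+16/25→1. L = 2 ≈ 2.0000.
L − H = 2.0000 − 1.9293 = 0.071 bits.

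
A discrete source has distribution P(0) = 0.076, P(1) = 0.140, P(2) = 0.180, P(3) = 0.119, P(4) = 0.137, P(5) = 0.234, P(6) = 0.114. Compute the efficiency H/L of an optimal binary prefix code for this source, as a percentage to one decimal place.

Entropy H = −Σ p log₂ p ≈ 2.7308 bits.
Huffman merges: 19/250+57/500→19/100; 119/1000+137/1000→32/125; 7/50+9/50→8/25; 19/100+117/500→53/125; 32/125+8/25→72/125; 53/125+72/125→1. L = 1383/500 ≈ 2.7660.
Efficiency = H/L = 2.7308/2.7660 = 98.7%.

98.7%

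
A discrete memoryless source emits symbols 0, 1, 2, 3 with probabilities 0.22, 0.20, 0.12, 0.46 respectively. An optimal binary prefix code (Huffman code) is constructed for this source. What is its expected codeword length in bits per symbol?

1.86 bits/symbol

Repeatedly combine the two least-probable nodes; the expected code length is the sum of the merged weights.
merge 3/25 + 1/5 → 8/25
merge 11/50 + 8/25 → 27/50
merge 23/50 + 27/50 → 1
L = 8/25 + 27/50 + 1 = 93/50 = 1.86 bits/symbol.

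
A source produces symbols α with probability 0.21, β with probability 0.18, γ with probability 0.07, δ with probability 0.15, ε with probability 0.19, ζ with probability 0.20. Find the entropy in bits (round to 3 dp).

2.517 bits

H = −Σ pᵢ log₂ pᵢ.
−0.21·log₂(0.21) = 0.4728
−0.18·log₂(0.18) = 0.4453
−0.07·log₂(0.07) = 0.2686
−0.15·log₂(0.15) = 0.4105
−0.19·log₂(0.19) = 0.4552
−0.20·log₂(0.20) = 0.4644
Sum ≈ 2.5168 → 2.517 bits.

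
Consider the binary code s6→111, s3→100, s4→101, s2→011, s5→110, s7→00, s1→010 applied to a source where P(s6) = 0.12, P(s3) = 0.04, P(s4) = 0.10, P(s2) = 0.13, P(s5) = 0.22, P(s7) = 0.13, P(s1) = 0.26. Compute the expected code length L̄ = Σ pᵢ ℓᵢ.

L̄ = Σ pᵢ·ℓᵢ = 0.12·3 + 0.04·3 + 0.10·3 + 0.13·3 + 0.22·3 + 0.13·2 + 0.26·3 = 2.87 bits/symbol.

2.87 bits/symbol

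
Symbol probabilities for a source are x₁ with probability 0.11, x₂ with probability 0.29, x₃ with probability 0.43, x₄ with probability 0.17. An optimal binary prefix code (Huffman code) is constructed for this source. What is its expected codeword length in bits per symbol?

Repeatedly combine the two least-probable nodes; the expected code length is the sum of the merged weights.
merge 11/100 + 17/100 → 7/25
merge 7/25 + 29/100 → 57/100
merge 43/100 + 57/100 → 1
L = 7/25 + 57/100 + 1 = 37/20 = 1.85 bits/symbol.

1.85 bits/symbol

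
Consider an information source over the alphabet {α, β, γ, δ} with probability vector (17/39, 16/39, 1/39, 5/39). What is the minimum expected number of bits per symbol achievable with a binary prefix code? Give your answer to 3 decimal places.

Repeatedly combine the two least-probable nodes; the expected code length is the sum of the merged weights.
merge 1/39 + 5/39 → 2/13
merge 2/13 + 16/39 → 22/39
merge 17/39 + 22/39 → 1
L = 2/13 + 22/39 + 1 = 67/39 ≈ 1.718 bits/symbol.

1.718 bits/symbol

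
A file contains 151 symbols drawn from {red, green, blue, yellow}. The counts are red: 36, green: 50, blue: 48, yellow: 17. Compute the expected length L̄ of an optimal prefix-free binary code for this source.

Probabilities are the counts divided by 151.
Repeatedly combine the two least-probable nodes; the expected code length is the sum of the merged weights.
merge 17/151 + 36/151 → 53/151
merge 48/151 + 50/151 → 98/151
merge 53/151 + 98/151 → 1
L = 53/151 + 98/151 + 1 = 2 bits/symbol.

2 bits/symbol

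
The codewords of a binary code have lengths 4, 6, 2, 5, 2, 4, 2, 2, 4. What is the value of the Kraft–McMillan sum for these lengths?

1.234375

With common denominator 2^6 = 64: Σ 2^(−ℓᵢ) = 4/64 + 1/64 + 16/64 + 2/64 + 16/64 + 4/64 + 16/64 + 16/64 + 4/64 = 79/64 = 1.234375.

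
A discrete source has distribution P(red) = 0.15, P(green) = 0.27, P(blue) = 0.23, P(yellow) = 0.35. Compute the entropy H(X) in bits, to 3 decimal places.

1.938 bits

H = −Σ pᵢ log₂ pᵢ.
−0.15·log₂(0.15) = 0.4105
−0.27·log₂(0.27) = 0.5100
−0.23·log₂(0.23) = 0.4877
−0.35·log₂(0.35) = 0.5301
Sum ≈ 1.9383 → 1.938 bits.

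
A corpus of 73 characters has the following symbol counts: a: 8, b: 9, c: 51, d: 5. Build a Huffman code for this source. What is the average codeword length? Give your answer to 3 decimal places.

1.479 bits/symbol

Probabilities are the counts divided by 73.
Repeatedly combine the two least-probable nodes; the expected code length is the sum of the merged weights.
merge 5/73 + 8/73 → 13/73
merge 9/73 + 13/73 → 22/73
merge 22/73 + 51/73 → 1
L = 13/73 + 22/73 + 1 = 108/73 ≈ 1.479 bits/symbol.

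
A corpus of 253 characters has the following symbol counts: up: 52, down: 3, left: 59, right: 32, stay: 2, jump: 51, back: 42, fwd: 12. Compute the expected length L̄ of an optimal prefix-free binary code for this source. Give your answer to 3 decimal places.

Probabilities are the counts divided by 253.
Repeatedly combine the two least-probable nodes; the expected code length is the sum of the merged weights.
merge 2/253 + 3/253 → 5/253
merge 5/253 + 12/253 → 17/253
merge 17/253 + 32/253 → 49/253
merge 42/253 + 49/253 → 91/253
merge 51/253 + 52/253 → 103/253
merge 59/253 + 91/253 → 150/253
merge 103/253 + 150/253 → 1
L = 5/253 + 17/253 + 49/253 + 91/253 + 103/253 + 150/253 + 1 = 668/253 ≈ 2.640 bits/symbol.

2.640 bits/symbol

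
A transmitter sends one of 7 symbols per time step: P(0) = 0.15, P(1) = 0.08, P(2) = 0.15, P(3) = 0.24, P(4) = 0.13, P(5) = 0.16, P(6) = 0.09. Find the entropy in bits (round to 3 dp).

H = −Σ pᵢ log₂ pᵢ.
−0.15·log₂(0.15) = 0.4105
−0.08·log₂(0.08) = 0.2915
−0.15·log₂(0.15) = 0.4105
−0.24·log₂(0.24) = 0.4941
−0.13·log₂(0.13) = 0.3826
−0.16·log₂(0.16) = 0.4230
−0.09·log₂(0.09) = 0.3127
Sum ≈ 2.7250 → 2.725 bits.

2.725 bits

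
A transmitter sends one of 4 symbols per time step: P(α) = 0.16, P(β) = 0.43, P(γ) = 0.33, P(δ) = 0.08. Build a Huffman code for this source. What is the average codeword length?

1.81 bits/symbol

Repeatedly combine the two least-probable nodes; the expected code length is the sum of the merged weights.
merge 2/25 + 4/25 → 6/25
merge 6/25 + 33/100 → 57/100
merge 43/100 + 57/100 → 1
L = 6/25 + 57/100 + 1 = 181/100 = 1.81 bits/symbol.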